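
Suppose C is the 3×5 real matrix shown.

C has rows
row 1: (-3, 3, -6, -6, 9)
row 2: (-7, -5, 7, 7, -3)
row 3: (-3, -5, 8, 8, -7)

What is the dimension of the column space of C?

2

Row reduce to echelon form.
R2 ← R2 − (7/3)·R1: [0, -12, 21, 21, -24]
R3 ← R3 − R1: [0, -8, 14, 14, -16]
R3 ← R3 − (2/3)·R2: [0, 0, 0, 0, 0]
Echelon form has 2 nonzero rows, so rank(C) = 2.
The column space has dimension equal to the rank: 2.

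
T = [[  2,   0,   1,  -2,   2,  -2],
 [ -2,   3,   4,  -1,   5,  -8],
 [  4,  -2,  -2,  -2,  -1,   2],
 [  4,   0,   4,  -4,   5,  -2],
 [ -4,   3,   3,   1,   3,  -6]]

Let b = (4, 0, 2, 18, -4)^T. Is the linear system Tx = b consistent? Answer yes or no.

Row reduce the augmented matrix [T | b].
R2 ← R2 + R1: [0, 3, 5, -3, 7, -10, 4]
R3 ← R3 − (2)·R1: [0, -2, -4, 2, -5, 6, -6]
R4 ← R4 − (2)·R1: [0, 0, 2, 0, 1, 2, 10]
R5 ← R5 + (2)·R1: [0, 3, 5, -3, 7, -10, 4]
R3 ← R3 + (2/3)·R2: [0, 0, -2/3, 0, -1/3, -2/3, -10/3]
R5 ← R5 − R2: [0, 0, 0, 0, 0, 0, 0]
R4 ← R4 + (3)·R3: [0, 0, 0, 0, 0, 0, 0]
The echelon form has 3 nonzero rows, and every pivot lies in the first 6 columns, so rank(T) = rank([T|b]) = 3.
The system is consistent.

yes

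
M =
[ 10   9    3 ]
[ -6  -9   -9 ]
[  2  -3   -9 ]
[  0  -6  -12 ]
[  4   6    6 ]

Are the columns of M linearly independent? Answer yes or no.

Row reduce M to echelon form.
R2 ← R2 + (3/5)·R1: [0, -18/5, -36/5]
R3 ← R3 − (1/5)·R1: [0, -24/5, -48/5]
R5 ← R5 − (2/5)·R1: [0, 12/5, 24/5]
R3 ← R3 − (4/3)·R2: [0, 0, 0]
R4 ← R4 − (5/3)·R2: [0, 0, 0]
R5 ← R5 + (2/3)·R2: [0, 0, 0]
2 pivots among 3 columns.
Only 2 < 3 pivot columns, so the columns are linearly dependent.

no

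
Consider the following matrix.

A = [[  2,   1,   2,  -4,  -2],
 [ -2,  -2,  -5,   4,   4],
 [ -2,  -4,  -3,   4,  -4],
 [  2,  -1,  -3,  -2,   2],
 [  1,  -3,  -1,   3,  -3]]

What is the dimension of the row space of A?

4

Row reduce to echelon form.
R2 ← R2 + R1: [0, -1, -3, 0, 2]
R3 ← R3 + R1: [0, -3, -1, 0, -6]
R4 ← R4 − R1: [0, -2, -5, 2, 4]
R5 ← R5 − (1/2)·R1: [0, -7/2, -2, 5, -2]
R3 ← R3 − (3)·R2: [0, 0, 8, 0, -12]
R4 ← R4 − (2)·R2: [0, 0, 1, 2, 0]
R5 ← R5 − (7/2)·R2: [0, 0, 17/2, 5, -9]
R4 ← R4 − (1/8)·R3: [0, 0, 0, 2, 3/2]
R5 ← R5 − (17/16)·R3: [0, 0, 0, 5, 15/4]
R5 ← R5 − (5/2)·R4: [0, 0, 0, 0, 0]
Echelon form has 4 nonzero rows, so rank(A) = 4.
The row space has dimension equal to the rank: 4.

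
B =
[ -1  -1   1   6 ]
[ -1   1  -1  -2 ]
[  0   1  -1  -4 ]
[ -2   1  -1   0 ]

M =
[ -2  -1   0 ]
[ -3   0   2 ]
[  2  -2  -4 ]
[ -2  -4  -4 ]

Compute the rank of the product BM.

First compute BM:
[[ -5, -25, -30],
 [  1,  11,  14],
 [  3,  18,  22],
 [ -1,   4,   6]]
Now row reduce the product.
R2 ← R2 + (1/5)·R1: [0, 6, 8]
R3 ← R3 + (3/5)·R1: [0, 3, 4]
R4 ← R4 − (1/5)·R1: [0, 9, 12]
R3 ← R3 − (1/2)·R2: [0, 0, 0]
R4 ← R4 − (3/2)·R2: [0, 0, 0]
2 nonzero rows, so rank(BM) = 2.

2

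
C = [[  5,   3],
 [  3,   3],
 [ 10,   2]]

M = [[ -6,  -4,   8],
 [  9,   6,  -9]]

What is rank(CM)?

First compute CM:
[[ -3,  -2,  13],
 [  9,   6,  -3],
 [-42, -28,  62]]
Now row reduce the product.
R2 ← R2 + (3)·R1: [0, 0, 36]
R3 ← R3 − (14)·R1: [0, 0, -120]
R3 ← R3 + (10/3)·R2: [0, 0, 0]
2 nonzero rows, so rank(CM) = 2.

2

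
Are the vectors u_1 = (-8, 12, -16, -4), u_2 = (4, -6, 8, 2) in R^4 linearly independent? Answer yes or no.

Form the matrix with these vectors as rows and row reduce.
R2 ← R2 + (1/2)·R1: [0, 0, 0, 0]
1 nonzero row, so the 2 vectors span a space of dimension 1.
Since 1 < 2, the vectors are linearly dependent.

no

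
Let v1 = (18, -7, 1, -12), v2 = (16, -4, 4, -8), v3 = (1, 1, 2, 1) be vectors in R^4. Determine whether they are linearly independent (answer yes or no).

no

Form the matrix with these vectors as rows and row reduce.
R2 ← R2 − (8/9)·R1: [0, 20/9, 28/9, 8/3]
R3 ← R3 − (1/18)·R1: [0, 25/18, 35/18, 5/3]
R3 ← R3 − (5/8)·R2: [0, 0, 0, 0]
2 nonzero rows, so the 3 vectors span a space of dimension 2.
Since 2 < 3, the vectors are linearly dependent.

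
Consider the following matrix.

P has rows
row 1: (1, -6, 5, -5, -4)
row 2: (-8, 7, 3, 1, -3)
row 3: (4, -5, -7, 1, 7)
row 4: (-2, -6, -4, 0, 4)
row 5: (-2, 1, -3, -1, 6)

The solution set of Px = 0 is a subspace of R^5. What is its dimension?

Row reduce to echelon form.
R2 ← R2 + (8)·R1: [0, -41, 43, -39, -35]
R3 ← R3 − (4)·R1: [0, 19, -27, 21, 23]
R4 ← R4 + (2)·R1: [0, -18, 6, -10, -4]
R5 ← R5 + (2)·R1: [0, -11, 7, -11, -2]
R3 ← R3 + (19/41)·R2: [0, 0, -290/41, 120/41, 278/41]
R4 ← R4 − (18/41)·R2: [0, 0, -528/41, 292/41, 466/41]
R5 ← R5 − (11/41)·R2: [0, 0, -186/41, -22/41, 303/41]
R4 ← R4 − (264/145)·R3: [0, 0, 0, 52/29, -142/145]
R5 ← R5 − (93/145)·R3: [0, 0, 0, -70/29, 441/145]
R5 ← R5 + (35/26)·R4: [0, 0, 0, 0, 112/65]
5 nonzero rows, so rank(P) = 5.
P has 5 columns; by rank–nullity, nullity = 5 − 5 = 0.

0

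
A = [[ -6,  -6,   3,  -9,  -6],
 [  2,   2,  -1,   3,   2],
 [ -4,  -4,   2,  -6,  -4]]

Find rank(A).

1

Row reduce to echelon form.
R2 ← R2 + (1/3)·R1: [0, 0, 0, 0, 0]
R3 ← R3 − (2/3)·R1: [0, 0, 0, 0, 0]
Echelon form has 1 nonzero row, so rank(A) = 1.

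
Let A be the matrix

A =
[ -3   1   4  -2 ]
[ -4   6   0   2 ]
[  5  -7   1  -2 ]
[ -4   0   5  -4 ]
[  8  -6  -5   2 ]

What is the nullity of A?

1

Row reduce to echelon form.
R2 ← R2 − (4/3)·R1: [0, 14/3, -16/3, 14/3]
R3 ← R3 + (5/3)·R1: [0, -16/3, 23/3, -16/3]
R4 ← R4 − (4/3)·R1: [0, -4/3, -1/3, -4/3]
R5 ← R5 + (8/3)·R1: [0, -10/3, 17/3, -10/3]
R3 ← R3 + (8/7)·R2: [0, 0, 11/7, 0]
R4 ← R4 + (2/7)·R2: [0, 0, -13/7, 0]
R5 ← R5 + (5/7)·R2: [0, 0, 13/7, 0]
R4 ← R4 + (13/11)·R3: [0, 0, 0, 0]
R5 ← R5 − (13/11)·R3: [0, 0, 0, 0]
3 nonzero rows, so rank(A) = 3.
A has 4 columns; by rank–nullity, nullity = 4 − 3 = 1.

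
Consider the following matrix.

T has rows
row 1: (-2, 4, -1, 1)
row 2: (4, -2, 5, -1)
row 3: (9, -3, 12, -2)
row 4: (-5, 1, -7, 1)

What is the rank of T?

Row reduce to echelon form.
R2 ← R2 + (2)·R1: [0, 6, 3, 1]
R3 ← R3 + (9/2)·R1: [0, 15, 15/2, 5/2]
R4 ← R4 − (5/2)·R1: [0, -9, -9/2, -3/2]
R3 ← R3 − (5/2)·R2: [0, 0, 0, 0]
R4 ← R4 + (3/2)·R2: [0, 0, 0, 0]
Echelon form has 2 nonzero rows, so rank(T) = 2.

2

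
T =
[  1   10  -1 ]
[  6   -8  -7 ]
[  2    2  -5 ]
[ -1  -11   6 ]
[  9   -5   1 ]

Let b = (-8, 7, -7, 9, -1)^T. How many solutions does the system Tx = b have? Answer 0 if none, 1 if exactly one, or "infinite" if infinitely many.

Row reduce the augmented matrix [T | b].
R2 ← R2 − (6)·R1: [0, -68, -1, 55]
R3 ← R3 − (2)·R1: [0, -18, -3, 9]
R4 ← R4 + R1: [0, -1, 5, 1]
R5 ← R5 − (9)·R1: [0, -95, 10, 71]
R3 ← R3 − (9/34)·R2: [0, 0, -93/34, -189/34]
R4 ← R4 − (1/68)·R2: [0, 0, 341/68, 13/68]
R5 ← R5 − (95/68)·R2: [0, 0, 775/68, -397/68]
R4 ← R4 + (11/6)·R3: [0, 0, 0, -10]
R5 ← R5 + (25/6)·R3: [0, 0, 0, -29]
R5 ← R5 − (29/10)·R4: [0, 0, 0, 0]
The echelon form has 4 nonzero rows; the last pivot sits in the augmented column, so rank(T) = 3 but rank([T|b]) = 4.
Since the ranks differ, the system is inconsistent.
It has no solutions.

0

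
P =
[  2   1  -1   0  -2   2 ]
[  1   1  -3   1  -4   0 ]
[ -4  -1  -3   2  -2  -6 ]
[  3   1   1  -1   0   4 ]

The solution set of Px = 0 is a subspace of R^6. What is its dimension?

4

Row reduce to echelon form.
R2 ← R2 − (1/2)·R1: [0, 1/2, -5/2, 1, -3, -1]
R3 ← R3 + (2)·R1: [0, 1, -5, 2, -6, -2]
R4 ← R4 − (3/2)·R1: [0, -1/2, 5/2, -1, 3, 1]
R3 ← R3 − (2)·R2: [0, 0, 0, 0, 0, 0]
R4 ← R4 + R2: [0, 0, 0, 0, 0, 0]
2 nonzero rows, so rank(P) = 2.
P has 6 columns; by rank–nullity, nullity = 6 − 2 = 4.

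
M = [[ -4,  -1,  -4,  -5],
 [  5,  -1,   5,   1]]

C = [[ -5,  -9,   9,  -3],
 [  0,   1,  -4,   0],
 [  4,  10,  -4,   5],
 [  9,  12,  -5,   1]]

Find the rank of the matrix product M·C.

First compute MC:
[[-41, -65,   9, -13],
 [  4,  16,  24,  11]]
Now row reduce the product.
R2 ← R2 + (4/41)·R1: [0, 396/41, 1020/41, 399/41]
2 nonzero rows, so rank(MC) = 2.

2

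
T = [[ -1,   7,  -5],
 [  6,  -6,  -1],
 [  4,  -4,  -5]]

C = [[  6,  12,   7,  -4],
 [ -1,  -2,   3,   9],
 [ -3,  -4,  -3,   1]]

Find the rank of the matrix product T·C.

3

First compute TC:
[[  2,  -6,  29,  62],
 [ 45,  88,  27, -79],
 [ 43,  76,  31, -57]]
Now row reduce the product.
R2 ← R2 − (45/2)·R1: [0, 223, -1251/2, -1474]
R3 ← R3 − (43/2)·R1: [0, 205, -1185/2, -1390]
R3 ← R3 − (205/223)·R2: [0, 0, -3900/223, -7800/223]
3 nonzero rows, so rank(TC) = 3.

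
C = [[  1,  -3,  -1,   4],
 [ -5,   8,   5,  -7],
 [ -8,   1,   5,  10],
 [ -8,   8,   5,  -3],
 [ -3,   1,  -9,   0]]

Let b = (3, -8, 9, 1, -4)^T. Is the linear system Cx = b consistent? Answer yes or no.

Row reduce the augmented matrix [C | b].
R2 ← R2 + (5)·R1: [0, -7, 0, 13, 7]
R3 ← R3 + (8)·R1: [0, -23, -3, 42, 33]
R4 ← R4 + (8)·R1: [0, -16, -3, 29, 25]
R5 ← R5 + (3)·R1: [0, -8, -12, 12, 5]
R3 ← R3 − (23/7)·R2: [0, 0, -3, -5/7, 10]
R4 ← R4 − (16/7)·R2: [0, 0, -3, -5/7, 9]
R5 ← R5 − (8/7)·R2: [0, 0, -12, -20/7, -3]
R4 ← R4 − R3: [0, 0, 0, 0, -1]
R5 ← R5 − (4)·R3: [0, 0, 0, 0, -43]
R5 ← R5 − (43)·R4: [0, 0, 0, 0, 0]
The echelon form has 4 nonzero rows; the last pivot sits in the augmented column, so rank(C) = 3 but rank([C|b]) = 4.
Since the ranks differ, the system is inconsistent.

no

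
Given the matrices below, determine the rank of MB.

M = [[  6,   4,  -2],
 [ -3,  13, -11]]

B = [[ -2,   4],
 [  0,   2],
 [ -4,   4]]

First compute MB:
[[ -4,  24],
 [ 50, -30]]
Now row reduce the product.
R2 ← R2 + (25/2)·R1: [0, 270]
2 nonzero rows, so rank(MB) = 2.

2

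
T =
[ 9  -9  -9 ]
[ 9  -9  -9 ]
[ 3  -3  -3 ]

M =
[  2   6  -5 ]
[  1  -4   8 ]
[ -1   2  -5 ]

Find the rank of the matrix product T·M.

1

First compute TM:
[[ 18,  72, -72],
 [ 18,  72, -72],
 [  6,  24, -24]]
Now row reduce the product.
R2 ← R2 − R1: [0, 0, 0]
R3 ← R3 − (1/3)·R1: [0, 0, 0]
1 nonzero row, so rank(TM) = 1.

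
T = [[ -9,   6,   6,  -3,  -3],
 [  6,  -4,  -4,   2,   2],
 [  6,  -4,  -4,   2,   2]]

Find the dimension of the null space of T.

4

Row reduce to echelon form.
R2 ← R2 + (2/3)·R1: [0, 0, 0, 0, 0]
R3 ← R3 + (2/3)·R1: [0, 0, 0, 0, 0]
1 nonzero row, so rank(T) = 1.
T has 5 columns; by rank–nullity, nullity = 5 − 1 = 4.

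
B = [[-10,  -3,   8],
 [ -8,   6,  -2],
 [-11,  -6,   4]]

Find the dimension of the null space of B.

Row reduce to echelon form.
R2 ← R2 − (4/5)·R1: [0, 42/5, -42/5]
R3 ← R3 − (11/10)·R1: [0, -27/10, -24/5]
R3 ← R3 + (9/28)·R2: [0, 0, -15/2]
3 nonzero rows, so rank(B) = 3.
B has 3 columns; by rank–nullity, nullity = 3 − 3 = 0.

0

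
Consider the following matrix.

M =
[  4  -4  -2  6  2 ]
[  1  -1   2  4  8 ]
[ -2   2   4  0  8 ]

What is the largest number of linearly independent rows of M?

2

Row reduce to echelon form.
R2 ← R2 − (1/4)·R1: [0, 0, 5/2, 5/2, 15/2]
R3 ← R3 + (1/2)·R1: [0, 0, 3, 3, 9]
R3 ← R3 − (6/5)·R2: [0, 0, 0, 0, 0]
Echelon form has 2 nonzero rows, so rank(M) = 2.
The rank gives the maximum number of linearly independent rows: 2.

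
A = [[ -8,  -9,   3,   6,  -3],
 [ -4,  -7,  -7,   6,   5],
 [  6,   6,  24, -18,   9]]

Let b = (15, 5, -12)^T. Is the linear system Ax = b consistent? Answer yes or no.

yes

Row reduce the augmented matrix [A | b].
R2 ← R2 − (1/2)·R1: [0, -5/2, -17/2, 3, 13/2, -5/2]
R3 ← R3 + (3/4)·R1: [0, -3/4, 105/4, -27/2, 27/4, -3/4]
R3 ← R3 − (3/10)·R2: [0, 0, 144/5, -72/5, 24/5, 0]
The echelon form has 3 nonzero rows, and every pivot lies in the first 5 columns, so rank(A) = rank([A|b]) = 3.
The system is consistent.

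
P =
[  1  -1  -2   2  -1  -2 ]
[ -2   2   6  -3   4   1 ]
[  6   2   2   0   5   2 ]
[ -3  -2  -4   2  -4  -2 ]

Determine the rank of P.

Row reduce to echelon form.
R2 ← R2 + (2)·R1: [0, 0, 2, 1, 2, -3]
R3 ← R3 − (6)·R1: [0, 8, 14, -12, 11, 14]
R4 ← R4 + (3)·R1: [0, -5, -10, 8, -7, -8]
Swap R2 ↔ R3
R4 ← R4 + (5/8)·R2: [0, 0, -5/4, 1/2, -1/8, 3/4]
R4 ← R4 + (5/8)·R3: [0, 0, 0, 9/8, 9/8, -9/8]
Echelon form has 4 nonzero rows, so rank(P) = 4.

4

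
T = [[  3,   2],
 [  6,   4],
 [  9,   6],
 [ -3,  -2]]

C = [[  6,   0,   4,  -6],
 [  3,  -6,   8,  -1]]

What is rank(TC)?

First compute TC:
[[ 24, -12,  28, -20],
 [ 48, -24,  56, -40],
 [ 72, -36,  84, -60],
 [-24,  12, -28,  20]]
Now row reduce the product.
R2 ← R2 − (2)·R1: [0, 0, 0, 0]
R3 ← R3 − (3)·R1: [0, 0, 0, 0]
R4 ← R4 + R1: [0, 0, 0, 0]
1 nonzero row, so rank(TC) = 1.

1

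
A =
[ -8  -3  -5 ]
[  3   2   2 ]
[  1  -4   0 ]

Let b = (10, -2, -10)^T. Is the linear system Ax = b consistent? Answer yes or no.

yes

Row reduce the augmented matrix [A | b].
R2 ← R2 + (3/8)·R1: [0, 7/8, 1/8, 7/4]
R3 ← R3 + (1/8)·R1: [0, -35/8, -5/8, -35/4]
R3 ← R3 + (5)·R2: [0, 0, 0, 0]
The echelon form has 2 nonzero rows, and every pivot lies in the first 3 columns, so rank(A) = rank([A|b]) = 2.
The system is consistent.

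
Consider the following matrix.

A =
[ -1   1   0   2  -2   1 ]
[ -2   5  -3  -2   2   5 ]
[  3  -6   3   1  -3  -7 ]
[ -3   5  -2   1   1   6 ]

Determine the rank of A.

Row reduce to echelon form.
R2 ← R2 − (2)·R1: [0, 3, -3, -6, 6, 3]
R3 ← R3 + (3)·R1: [0, -3, 3, 7, -9, -4]
R4 ← R4 − (3)·R1: [0, 2, -2, -5, 7, 3]
R3 ← R3 + R2: [0, 0, 0, 1, -3, -1]
R4 ← R4 − (2/3)·R2: [0, 0, 0, -1, 3, 1]
R4 ← R4 + R3: [0, 0, 0, 0, 0, 0]
Echelon form has 3 nonzero rows, so rank(A) = 3.

3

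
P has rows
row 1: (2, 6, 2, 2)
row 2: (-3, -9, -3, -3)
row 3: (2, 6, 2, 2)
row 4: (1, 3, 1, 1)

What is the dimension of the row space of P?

Row reduce to echelon form.
R2 ← R2 + (3/2)·R1: [0, 0, 0, 0]
R3 ← R3 − R1: [0, 0, 0, 0]
R4 ← R4 − (1/2)·R1: [0, 0, 0, 0]
Echelon form has 1 nonzero row, so rank(P) = 1.
The row space has dimension equal to the rank: 1.

1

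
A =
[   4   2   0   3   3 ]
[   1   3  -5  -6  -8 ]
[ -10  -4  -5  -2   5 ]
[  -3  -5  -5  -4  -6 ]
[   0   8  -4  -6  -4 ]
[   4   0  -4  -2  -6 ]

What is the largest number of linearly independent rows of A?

4

Row reduce to echelon form.
R2 ← R2 − (1/4)·R1: [0, 5/2, -5, -27/4, -35/4]
R3 ← R3 + (5/2)·R1: [0, 1, -5, 11/2, 25/2]
R4 ← R4 + (3/4)·R1: [0, -7/2, -5, -7/4, -15/4]
R6 ← R6 − R1: [0, -2, -4, -5, -9]
R3 ← R3 − (2/5)·R2: [0, 0, -3, 41/5, 16]
R4 ← R4 + (7/5)·R2: [0, 0, -12, -56/5, -16]
R5 ← R5 − (16/5)·R2: [0, 0, 12, 78/5, 24]
R6 ← R6 + (4/5)·R2: [0, 0, -8, -52/5, -16]
R4 ← R4 − (4)·R3: [0, 0, 0, -44, -80]
R5 ← R5 + (4)·R3: [0, 0, 0, 242/5, 88]
R6 ← R6 − (8/3)·R3: [0, 0, 0, -484/15, -176/3]
R5 ← R5 + (11/10)·R4: [0, 0, 0, 0, 0]
R6 ← R6 − (11/15)·R4: [0, 0, 0, 0, 0]
Echelon form has 4 nonzero rows, so rank(A) = 4.
The rank gives the maximum number of linearly independent rows: 4.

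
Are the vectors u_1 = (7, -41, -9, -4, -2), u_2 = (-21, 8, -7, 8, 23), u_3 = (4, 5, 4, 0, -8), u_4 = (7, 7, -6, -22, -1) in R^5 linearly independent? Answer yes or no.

yes

Form the matrix with these vectors as rows and row reduce.
R2 ← R2 + (3)·R1: [0, -115, -34, -4, 17]
R3 ← R3 − (4/7)·R1: [0, 199/7, 64/7, 16/7, -48/7]
R4 ← R4 − R1: [0, 48, 3, -18, 1]
R3 ← R3 + (199/805)·R2: [0, 0, 594/805, 1044/805, -2137/805]
R4 ← R4 + (48/115)·R2: [0, 0, -1287/115, -2262/115, 931/115]
R4 ← R4 + (91/6)·R3: [0, 0, 0, 0, -193/6]
4 nonzero rows, so the 4 vectors span a space of dimension 4.
Since 4 = 4, the vectors are linearly independent.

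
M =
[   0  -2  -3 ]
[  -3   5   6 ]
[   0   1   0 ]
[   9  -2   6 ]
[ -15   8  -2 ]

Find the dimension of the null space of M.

Row reduce to echelon form.
Swap R1 ↔ R2
R4 ← R4 + (3)·R1: [0, 13, 24]
R5 ← R5 − (5)·R1: [0, -17, -32]
R3 ← R3 + (1/2)·R2: [0, 0, -3/2]
R4 ← R4 + (13/2)·R2: [0, 0, 9/2]
R5 ← R5 − (17/2)·R2: [0, 0, -13/2]
R4 ← R4 + (3)·R3: [0, 0, 0]
R5 ← R5 − (13/3)·R3: [0, 0, 0]
3 nonzero rows, so rank(M) = 3.
M has 3 columns; by rank–nullity, nullity = 3 − 3 = 0.

0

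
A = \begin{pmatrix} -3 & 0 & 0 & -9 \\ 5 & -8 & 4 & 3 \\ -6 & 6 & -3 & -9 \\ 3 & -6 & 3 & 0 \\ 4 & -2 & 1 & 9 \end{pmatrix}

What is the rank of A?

Row reduce to echelon form.
R2 ← R2 + (5/3)·R1: [0, -8, 4, -12]
R3 ← R3 − (2)·R1: [0, 6, -3, 9]
R4 ← R4 + R1: [0, -6, 3, -9]
R5 ← R5 + (4/3)·R1: [0, -2, 1, -3]
R3 ← R3 + (3/4)·R2: [0, 0, 0, 0]
R4 ← R4 − (3/4)·R2: [0, 0, 0, 0]
R5 ← R5 − (1/4)·R2: [0, 0, 0, 0]
Echelon form has 2 nonzero rows, so rank(A) = 2.

2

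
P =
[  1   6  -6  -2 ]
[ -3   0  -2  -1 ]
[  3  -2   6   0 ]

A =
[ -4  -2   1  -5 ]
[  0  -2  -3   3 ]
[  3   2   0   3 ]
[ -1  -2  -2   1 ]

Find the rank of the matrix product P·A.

First compute PA:
[[-20, -22, -13,  -7],
 [  7,   4,  -1,   8],
 [  6,  10,   9,  -3]]
Now row reduce the product.
R2 ← R2 + (7/20)·R1: [0, -37/10, -111/20, 111/20]
R3 ← R3 + (3/10)·R1: [0, 17/5, 51/10, -51/10]
R3 ← R3 + (34/37)·R2: [0, 0, 0, 0]
2 nonzero rows, so rank(PA) = 2.

2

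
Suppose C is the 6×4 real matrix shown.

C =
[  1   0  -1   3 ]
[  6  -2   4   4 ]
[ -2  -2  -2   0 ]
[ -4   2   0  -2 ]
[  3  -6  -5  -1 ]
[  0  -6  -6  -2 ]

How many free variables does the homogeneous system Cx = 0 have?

0

Row reduce to echelon form.
R2 ← R2 − (6)·R1: [0, -2, 10, -14]
R3 ← R3 + (2)·R1: [0, -2, -4, 6]
R4 ← R4 + (4)·R1: [0, 2, -4, 10]
R5 ← R5 − (3)·R1: [0, -6, -2, -10]
R3 ← R3 − R2: [0, 0, -14, 20]
R4 ← R4 + R2: [0, 0, 6, -4]
R5 ← R5 − (3)·R2: [0, 0, -32, 32]
R6 ← R6 − (3)·R2: [0, 0, -36, 40]
R4 ← R4 + (3/7)·R3: [0, 0, 0, 32/7]
R5 ← R5 − (16/7)·R3: [0, 0, 0, -96/7]
R6 ← R6 − (18/7)·R3: [0, 0, 0, -80/7]
R5 ← R5 + (3)·R4: [0, 0, 0, 0]
R6 ← R6 + (5/2)·R4: [0, 0, 0, 0]
4 nonzero rows, so rank(C) = 4.
C has 4 columns; by rank–nullity, nullity = 4 − 4 = 0.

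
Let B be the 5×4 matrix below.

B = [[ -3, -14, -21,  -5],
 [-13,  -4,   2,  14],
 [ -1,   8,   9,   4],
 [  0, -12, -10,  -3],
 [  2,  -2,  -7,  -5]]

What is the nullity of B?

0

Row reduce to echelon form.
R2 ← R2 − (13/3)·R1: [0, 170/3, 93, 107/3]
R3 ← R3 − (1/3)·R1: [0, 38/3, 16, 17/3]
R5 ← R5 + (2/3)·R1: [0, -34/3, -21, -25/3]
R3 ← R3 − (19/85)·R2: [0, 0, -407/85, -196/85]
R4 ← R4 + (18/85)·R2: [0, 0, 824/85, 387/85]
R5 ← R5 + (1/5)·R2: [0, 0, -12/5, -6/5]
R4 ← R4 + (824/407)·R3: [0, 0, 0, -47/407]
R5 ← R5 − (204/407)·R3: [0, 0, 0, -18/407]
R5 ← R5 − (18/47)·R4: [0, 0, 0, 0]
4 nonzero rows, so rank(B) = 4.
B has 4 columns; by rank–nullity, nullity = 4 − 4 = 0.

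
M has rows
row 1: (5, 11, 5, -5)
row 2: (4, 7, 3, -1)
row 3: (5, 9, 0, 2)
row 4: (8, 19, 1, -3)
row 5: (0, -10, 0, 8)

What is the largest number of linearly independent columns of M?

4

Row reduce to echelon form.
R2 ← R2 − (4/5)·R1: [0, -9/5, -1, 3]
R3 ← R3 − R1: [0, -2, -5, 7]
R4 ← R4 − (8/5)·R1: [0, 7/5, -7, 5]
R3 ← R3 − (10/9)·R2: [0, 0, -35/9, 11/3]
R4 ← R4 + (7/9)·R2: [0, 0, -70/9, 22/3]
R5 ← R5 − (50/9)·R2: [0, 0, 50/9, -26/3]
R4 ← R4 − (2)·R3: [0, 0, 0, 0]
R5 ← R5 + (10/7)·R3: [0, 0, 0, -24/7]
Swap R4 ↔ R5
Echelon form has 4 nonzero rows, so rank(M) = 4.
The rank gives the maximum number of linearly independent columns: 4.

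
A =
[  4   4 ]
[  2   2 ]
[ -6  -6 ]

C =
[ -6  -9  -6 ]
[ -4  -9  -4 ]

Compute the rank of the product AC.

First compute AC:
[[-40, -72, -40],
 [-20, -36, -20],
 [ 60, 108,  60]]
Now row reduce the product.
R2 ← R2 − (1/2)·R1: [0, 0, 0]
R3 ← R3 + (3/2)·R1: [0, 0, 0]
1 nonzero row, so rank(AC) = 1.

1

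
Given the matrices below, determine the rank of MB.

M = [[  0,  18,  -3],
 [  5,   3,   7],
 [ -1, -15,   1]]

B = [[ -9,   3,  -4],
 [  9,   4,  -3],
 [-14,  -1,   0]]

2

First compute MB:
[[204,  75, -54],
 [-116,  20, -29],
 [-140, -64,  49]]
Now row reduce the product.
R2 ← R2 + (29/51)·R1: [0, 1065/17, -1015/17]
R3 ← R3 + (35/51)·R1: [0, -213/17, 203/17]
R3 ← R3 + (1/5)·R2: [0, 0, 0]
2 nonzero rows, so rank(MB) = 2.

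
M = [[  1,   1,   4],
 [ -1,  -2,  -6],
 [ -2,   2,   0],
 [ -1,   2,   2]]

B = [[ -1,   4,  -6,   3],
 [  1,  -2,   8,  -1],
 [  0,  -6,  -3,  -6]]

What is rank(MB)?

2

First compute MB:
[[  0, -22, -10, -22],
 [ -1,  36,   8,  35],
 [  4, -12,  28,  -8],
 [  3, -20,  16, -17]]
Now row reduce the product.
Swap R1 ↔ R2
R3 ← R3 + (4)·R1: [0, 132, 60, 132]
R4 ← R4 + (3)·R1: [0, 88, 40, 88]
R3 ← R3 + (6)·R2: [0, 0, 0, 0]
R4 ← R4 + (4)·R2: [0, 0, 0, 0]
2 nonzero rows, so rank(MB) = 2.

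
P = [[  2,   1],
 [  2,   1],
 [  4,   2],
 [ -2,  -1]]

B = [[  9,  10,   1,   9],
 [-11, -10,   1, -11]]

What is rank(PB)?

First compute PB:
[[  7,  10,   3,   7],
 [  7,  10,   3,   7],
 [ 14,  20,   6,  14],
 [ -7, -10,  -3,  -7]]
Now row reduce the product.
R2 ← R2 − R1: [0, 0, 0, 0]
R3 ← R3 − (2)·R1: [0, 0, 0, 0]
R4 ← R4 + R1: [0, 0, 0, 0]
1 nonzero row, so rank(PB) = 1.

1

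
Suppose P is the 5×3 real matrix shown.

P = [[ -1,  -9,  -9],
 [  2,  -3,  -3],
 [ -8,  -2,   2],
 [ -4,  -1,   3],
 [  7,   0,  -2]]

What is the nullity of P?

Row reduce to echelon form.
R2 ← R2 + (2)·R1: [0, -21, -21]
R3 ← R3 − (8)·R1: [0, 70, 74]
R4 ← R4 − (4)·R1: [0, 35, 39]
R5 ← R5 + (7)·R1: [0, -63, -65]
R3 ← R3 + (10/3)·R2: [0, 0, 4]
R4 ← R4 + (5/3)·R2: [0, 0, 4]
R5 ← R5 − (3)·R2: [0, 0, -2]
R4 ← R4 − R3: [0, 0, 0]
R5 ← R5 + (1/2)·R3: [0, 0, 0]
3 nonzero rows, so rank(P) = 3.
P has 3 columns; by rank–nullity, nullity = 3 − 3 = 0.

0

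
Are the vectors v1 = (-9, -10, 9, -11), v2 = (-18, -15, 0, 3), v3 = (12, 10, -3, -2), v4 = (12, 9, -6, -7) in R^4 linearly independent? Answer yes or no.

no

Form the matrix with these vectors as rows and row reduce.
R2 ← R2 − (2)·R1: [0, 5, -18, 25]
R3 ← R3 + (4/3)·R1: [0, -10/3, 9, -50/3]
R4 ← R4 + (4/3)·R1: [0, -13/3, 6, -65/3]
R3 ← R3 + (2/3)·R2: [0, 0, -3, 0]
R4 ← R4 + (13/15)·R2: [0, 0, -48/5, 0]
R4 ← R4 − (16/5)·R3: [0, 0, 0, 0]
3 nonzero rows, so the 4 vectors span a space of dimension 3.
Since 3 < 4, the vectors are linearly dependent.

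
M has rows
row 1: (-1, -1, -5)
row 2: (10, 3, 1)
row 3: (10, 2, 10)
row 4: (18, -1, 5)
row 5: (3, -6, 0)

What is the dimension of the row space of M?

Row reduce to echelon form.
R2 ← R2 + (10)·R1: [0, -7, -49]
R3 ← R3 + (10)·R1: [0, -8, -40]
R4 ← R4 + (18)·R1: [0, -19, -85]
R5 ← R5 + (3)·R1: [0, -9, -15]
R3 ← R3 − (8/7)·R2: [0, 0, 16]
R4 ← R4 − (19/7)·R2: [0, 0, 48]
R5 ← R5 − (9/7)·R2: [0, 0, 48]
R4 ← R4 − (3)·R3: [0, 0, 0]
R5 ← R5 − (3)·R3: [0, 0, 0]
Echelon form has 3 nonzero rows, so rank(M) = 3.
The row space has dimension equal to the rank: 3.

3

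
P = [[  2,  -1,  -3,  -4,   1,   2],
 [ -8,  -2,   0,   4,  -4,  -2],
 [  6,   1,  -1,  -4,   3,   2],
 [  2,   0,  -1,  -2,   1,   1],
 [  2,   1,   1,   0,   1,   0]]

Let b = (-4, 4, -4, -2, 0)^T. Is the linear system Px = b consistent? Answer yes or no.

Row reduce the augmented matrix [P | b].
R2 ← R2 + (4)·R1: [0, -6, -12, -12, 0, 6, -12]
R3 ← R3 − (3)·R1: [0, 4, 8, 8, 0, -4, 8]
R4 ← R4 − R1: [0, 1, 2, 2, 0, -1, 2]
R5 ← R5 − R1: [0, 2, 4, 4, 0, -2, 4]
R3 ← R3 + (2/3)·R2: [0, 0, 0, 0, 0, 0, 0]
R4 ← R4 + (1/6)·R2: [0, 0, 0, 0, 0, 0, 0]
R5 ← R5 + (1/3)·R2: [0, 0, 0, 0, 0, 0, 0]
The echelon form has 2 nonzero rows, and every pivot lies in the first 6 columns, so rank(P) = rank([P|b]) = 2.
The system is consistent.

yes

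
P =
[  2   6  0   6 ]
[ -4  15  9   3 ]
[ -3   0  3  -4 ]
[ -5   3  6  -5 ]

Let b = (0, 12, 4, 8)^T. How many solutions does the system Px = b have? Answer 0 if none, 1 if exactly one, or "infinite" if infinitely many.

Row reduce the augmented matrix [P | b].
R2 ← R2 + (2)·R1: [0, 27, 9, 15, 12]
R3 ← R3 + (3/2)·R1: [0, 9, 3, 5, 4]
R4 ← R4 + (5/2)·R1: [0, 18, 6, 10, 8]
R3 ← R3 − (1/3)·R2: [0, 0, 0, 0, 0]
R4 ← R4 − (2/3)·R2: [0, 0, 0, 0, 0]
The echelon form has 2 nonzero rows, and every pivot lies in the first 4 columns, so rank(P) = rank([P|b]) = 2.
The system is consistent.
rank = 2 < 4 unknowns, so there are infinitely many solutions.

infinite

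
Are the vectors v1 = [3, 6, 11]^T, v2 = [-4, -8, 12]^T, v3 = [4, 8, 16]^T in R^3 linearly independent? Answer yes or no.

Form the matrix with these vectors as rows and row reduce.
R2 ← R2 + (4/3)·R1: [0, 0, 80/3]
R3 ← R3 − (4/3)·R1: [0, 0, 4/3]
R3 ← R3 − (1/20)·R2: [0, 0, 0]
2 nonzero rows, so the 3 vectors span a space of dimension 2.
Since 2 < 3, the vectors are linearly dependent.

no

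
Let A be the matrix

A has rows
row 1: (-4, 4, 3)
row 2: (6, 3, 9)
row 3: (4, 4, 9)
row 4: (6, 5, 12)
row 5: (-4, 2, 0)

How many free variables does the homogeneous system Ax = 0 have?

1

Row reduce to echelon form.
R2 ← R2 + (3/2)·R1: [0, 9, 27/2]
R3 ← R3 + R1: [0, 8, 12]
R4 ← R4 + (3/2)·R1: [0, 11, 33/2]
R5 ← R5 − R1: [0, -2, -3]
R3 ← R3 − (8/9)·R2: [0, 0, 0]
R4 ← R4 − (11/9)·R2: [0, 0, 0]
R5 ← R5 + (2/9)·R2: [0, 0, 0]
2 nonzero rows, so rank(A) = 2.
A has 3 columns; by rank–nullity, nullity = 3 − 2 = 1.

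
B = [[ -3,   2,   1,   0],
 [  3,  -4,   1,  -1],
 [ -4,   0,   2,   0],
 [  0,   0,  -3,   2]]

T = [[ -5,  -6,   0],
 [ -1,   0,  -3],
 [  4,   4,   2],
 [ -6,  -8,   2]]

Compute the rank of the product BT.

First compute BT:
[[ 17,  22,  -4],
 [ -1,  -6,  12],
 [ 28,  32,   4],
 [-24, -28,  -2]]
Now row reduce the product.
R2 ← R2 + (1/17)·R1: [0, -80/17, 200/17]
R3 ← R3 − (28/17)·R1: [0, -72/17, 180/17]
R4 ← R4 + (24/17)·R1: [0, 52/17, -130/17]
R3 ← R3 − (9/10)·R2: [0, 0, 0]
R4 ← R4 + (13/20)·R2: [0, 0, 0]
2 nonzero rows, so rank(BT) = 2.

2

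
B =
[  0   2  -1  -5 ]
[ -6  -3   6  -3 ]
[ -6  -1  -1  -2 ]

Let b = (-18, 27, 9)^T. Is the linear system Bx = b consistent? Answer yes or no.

yes

Row reduce the augmented matrix [B | b].
Swap R1 ↔ R2
R3 ← R3 − R1: [0, 2, -7, 1, -18]
R3 ← R3 − R2: [0, 0, -6, 6, 0]
The echelon form has 3 nonzero rows, and every pivot lies in the first 4 columns, so rank(B) = rank([B|b]) = 3.
The system is consistent.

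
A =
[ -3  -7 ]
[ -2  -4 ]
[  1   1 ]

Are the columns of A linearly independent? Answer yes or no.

Row reduce A to echelon form.
R2 ← R2 − (2/3)·R1: [0, 2/3]
R3 ← R3 + (1/3)·R1: [0, -4/3]
R3 ← R3 + (2)·R2: [0, 0]
2 pivots among 2 columns.
Every column is a pivot column, so the columns are linearly independent.

yes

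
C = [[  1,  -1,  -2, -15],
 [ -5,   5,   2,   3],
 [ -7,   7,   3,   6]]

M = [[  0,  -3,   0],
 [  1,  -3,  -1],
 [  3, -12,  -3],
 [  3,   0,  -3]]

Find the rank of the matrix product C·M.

First compute CM:
[[-52,  24,  52],
 [ 20, -24, -20],
 [ 34, -36, -34]]
Now row reduce the product.
R2 ← R2 + (5/13)·R1: [0, -192/13, 0]
R3 ← R3 + (17/26)·R1: [0, -264/13, 0]
R3 ← R3 − (11/8)·R2: [0, 0, 0]
2 nonzero rows, so rank(CM) = 2.

2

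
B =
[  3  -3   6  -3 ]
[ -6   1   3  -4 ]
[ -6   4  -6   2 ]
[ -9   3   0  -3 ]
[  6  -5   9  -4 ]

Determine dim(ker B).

2

Row reduce to echelon form.
R2 ← R2 + (2)·R1: [0, -5, 15, -10]
R3 ← R3 + (2)·R1: [0, -2, 6, -4]
R4 ← R4 + (3)·R1: [0, -6, 18, -12]
R5 ← R5 − (2)·R1: [0, 1, -3, 2]
R3 ← R3 − (2/5)·R2: [0, 0, 0, 0]
R4 ← R4 − (6/5)·R2: [0, 0, 0, 0]
R5 ← R5 + (1/5)·R2: [0, 0, 0, 0]
2 nonzero rows, so rank(B) = 2.
B has 4 columns; by rank–nullity, nullity = 4 − 2 = 2.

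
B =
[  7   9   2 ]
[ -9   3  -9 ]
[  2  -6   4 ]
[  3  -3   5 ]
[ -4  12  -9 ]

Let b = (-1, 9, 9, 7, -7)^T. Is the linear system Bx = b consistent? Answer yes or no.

no

Row reduce the augmented matrix [B | b].
R2 ← R2 + (9/7)·R1: [0, 102/7, -45/7, 54/7]
R3 ← R3 − (2/7)·R1: [0, -60/7, 24/7, 65/7]
R4 ← R4 − (3/7)·R1: [0, -48/7, 29/7, 52/7]
R5 ← R5 + (4/7)·R1: [0, 120/7, -55/7, -53/7]
R3 ← R3 + (10/17)·R2: [0, 0, -6/17, 235/17]
R4 ← R4 + (8/17)·R2: [0, 0, 19/17, 188/17]
R5 ← R5 − (20/17)·R2: [0, 0, -5/17, -283/17]
R4 ← R4 + (19/6)·R3: [0, 0, 0, 329/6]
R5 ← R5 − (5/6)·R3: [0, 0, 0, -169/6]
R5 ← R5 + (169/329)·R4: [0, 0, 0, 0]
The echelon form has 4 nonzero rows; the last pivot sits in the augmented column, so rank(B) = 3 but rank([B|b]) = 4.
Since the ranks differ, the system is inconsistent.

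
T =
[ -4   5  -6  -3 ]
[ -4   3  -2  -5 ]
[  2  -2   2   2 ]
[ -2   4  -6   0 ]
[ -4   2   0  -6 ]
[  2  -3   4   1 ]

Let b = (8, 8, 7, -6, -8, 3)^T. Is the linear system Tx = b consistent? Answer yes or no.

no

Row reduce the augmented matrix [T | b].
R2 ← R2 − R1: [0, -2, 4, -2, 0]
R3 ← R3 + (1/2)·R1: [0, 1/2, -1, 1/2, 11]
R4 ← R4 − (1/2)·R1: [0, 3/2, -3, 3/2, -10]
R5 ← R5 − R1: [0, -3, 6, -3, -16]
R6 ← R6 + (1/2)·R1: [0, -1/2, 1, -1/2, 7]
R3 ← R3 + (1/4)·R2: [0, 0, 0, 0, 11]
R4 ← R4 + (3/4)·R2: [0, 0, 0, 0, -10]
R5 ← R5 − (3/2)·R2: [0, 0, 0, 0, -16]
R6 ← R6 − (1/4)·R2: [0, 0, 0, 0, 7]
R4 ← R4 + (10/11)·R3: [0, 0, 0, 0, 0]
R5 ← R5 + (16/11)·R3: [0, 0, 0, 0, 0]
R6 ← R6 − (7/11)·R3: [0, 0, 0, 0, 0]
The echelon form has 3 nonzero rows; the last pivot sits in the augmented column, so rank(T) = 2 but rank([T|b]) = 3.
Since the ranks differ, the system is inconsistent.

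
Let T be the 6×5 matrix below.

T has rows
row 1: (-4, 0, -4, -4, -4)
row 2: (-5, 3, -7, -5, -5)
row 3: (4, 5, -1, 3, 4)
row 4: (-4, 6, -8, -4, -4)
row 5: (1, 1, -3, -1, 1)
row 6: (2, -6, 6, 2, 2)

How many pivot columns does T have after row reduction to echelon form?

Row reduce to echelon form.
R2 ← R2 − (5/4)·R1: [0, 3, -2, 0, 0]
R3 ← R3 + R1: [0, 5, -5, -1, 0]
R4 ← R4 − R1: [0, 6, -4, 0, 0]
R5 ← R5 + (1/4)·R1: [0, 1, -4, -2, 0]
R6 ← R6 + (1/2)·R1: [0, -6, 4, 0, 0]
R3 ← R3 − (5/3)·R2: [0, 0, -5/3, -1, 0]
R4 ← R4 − (2)·R2: [0, 0, 0, 0, 0]
R5 ← R5 − (1/3)·R2: [0, 0, -10/3, -2, 0]
R6 ← R6 + (2)·R2: [0, 0, 0, 0, 0]
R5 ← R5 − (2)·R3: [0, 0, 0, 0, 0]
Echelon form has 3 nonzero rows, so rank(T) = 3.
Each nonzero row contributes one pivot column: 3 pivot columns.

3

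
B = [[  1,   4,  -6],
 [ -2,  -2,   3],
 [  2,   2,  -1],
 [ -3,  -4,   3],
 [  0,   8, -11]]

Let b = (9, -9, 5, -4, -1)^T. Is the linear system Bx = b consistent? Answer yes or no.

Row reduce the augmented matrix [B | b].
R2 ← R2 + (2)·R1: [0, 6, -9, 9]
R3 ← R3 − (2)·R1: [0, -6, 11, -13]
R4 ← R4 + (3)·R1: [0, 8, -15, 23]
R3 ← R3 + R2: [0, 0, 2, -4]
R4 ← R4 − (4/3)·R2: [0, 0, -3, 11]
R5 ← R5 − (4/3)·R2: [0, 0, 1, -13]
R4 ← R4 + (3/2)·R3: [0, 0, 0, 5]
R5 ← R5 − (1/2)·R3: [0, 0, 0, -11]
R5 ← R5 + (11/5)·R4: [0, 0, 0, 0]
The echelon form has 4 nonzero rows; the last pivot sits in the augmented column, so rank(B) = 3 but rank([B|b]) = 4.
Since the ranks differ, the system is inconsistent.

no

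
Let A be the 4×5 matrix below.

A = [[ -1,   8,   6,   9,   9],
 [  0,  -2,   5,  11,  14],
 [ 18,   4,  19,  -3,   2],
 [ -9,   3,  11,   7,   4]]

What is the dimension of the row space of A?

Row reduce to echelon form.
R3 ← R3 + (18)·R1: [0, 148, 127, 159, 164]
R4 ← R4 − (9)·R1: [0, -69, -43, -74, -77]
R3 ← R3 + (74)·R2: [0, 0, 497, 973, 1200]
R4 ← R4 − (69/2)·R2: [0, 0, -431/2, -907/2, -560]
R4 ← R4 + (431/994)·R3: [0, 0, 0, -2244/71, -19720/497]
Echelon form has 4 nonzero rows, so rank(A) = 4.
The row space has dimension equal to the rank: 4.

4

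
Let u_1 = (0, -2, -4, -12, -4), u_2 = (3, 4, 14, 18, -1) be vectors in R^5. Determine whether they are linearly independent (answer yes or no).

yes

Form the matrix with these vectors as rows and row reduce.
Swap R1 ↔ R2
2 nonzero rows, so the 2 vectors span a space of dimension 2.
Since 2 = 2, the vectors are linearly independent.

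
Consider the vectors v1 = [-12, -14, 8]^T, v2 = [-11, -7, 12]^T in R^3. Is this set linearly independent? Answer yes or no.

yes

Form the matrix with these vectors as rows and row reduce.
R2 ← R2 − (11/12)·R1: [0, 35/6, 14/3]
2 nonzero rows, so the 2 vectors span a space of dimension 2.
Since 2 = 2, the vectors are linearly independent.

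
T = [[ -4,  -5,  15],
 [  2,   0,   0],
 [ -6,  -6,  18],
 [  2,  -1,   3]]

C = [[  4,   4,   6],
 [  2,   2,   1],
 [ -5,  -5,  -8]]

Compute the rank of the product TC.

2

First compute TC:
[[-101, -101, -149],
 [  8,   8,  12],
 [-126, -126, -186],
 [ -9,  -9, -13]]
Now row reduce the product.
R2 ← R2 + (8/101)·R1: [0, 0, 20/101]
R3 ← R3 − (126/101)·R1: [0, 0, -12/101]
R4 ← R4 − (9/101)·R1: [0, 0, 28/101]
R3 ← R3 + (3/5)·R2: [0, 0, 0]
R4 ← R4 − (7/5)·R2: [0, 0, 0]
2 nonzero rows, so rank(TC) = 2.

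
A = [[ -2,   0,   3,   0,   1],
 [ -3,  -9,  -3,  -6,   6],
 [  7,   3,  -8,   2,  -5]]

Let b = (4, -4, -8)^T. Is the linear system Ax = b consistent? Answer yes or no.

no

Row reduce the augmented matrix [A | b].
R2 ← R2 − (3/2)·R1: [0, -9, -15/2, -6, 9/2, -10]
R3 ← R3 + (7/2)·R1: [0, 3, 5/2, 2, -3/2, 6]
R3 ← R3 + (1/3)·R2: [0, 0, 0, 0, 0, 8/3]
The echelon form has 3 nonzero rows; the last pivot sits in the augmented column, so rank(A) = 2 but rank([A|b]) = 3.
Since the ranks differ, the system is inconsistent.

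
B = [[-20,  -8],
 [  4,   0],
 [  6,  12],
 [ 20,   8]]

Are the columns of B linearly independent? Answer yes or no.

yes

Row reduce B to echelon form.
R2 ← R2 + (1/5)·R1: [0, -8/5]
R3 ← R3 + (3/10)·R1: [0, 48/5]
R4 ← R4 + R1: [0, 0]
R3 ← R3 + (6)·R2: [0, 0]
2 pivots among 2 columns.
Every column is a pivot column, so the columns are linearly independent.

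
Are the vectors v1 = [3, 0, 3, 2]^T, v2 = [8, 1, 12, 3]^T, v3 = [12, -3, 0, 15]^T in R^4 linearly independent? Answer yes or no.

Form the matrix with these vectors as rows and row reduce.
R2 ← R2 − (8/3)·R1: [0, 1, 4, -7/3]
R3 ← R3 − (4)·R1: [0, -3, -12, 7]
R3 ← R3 + (3)·R2: [0, 0, 0, 0]
2 nonzero rows, so the 3 vectors span a space of dimension 2.
Since 2 < 3, the vectors are linearly dependent.

no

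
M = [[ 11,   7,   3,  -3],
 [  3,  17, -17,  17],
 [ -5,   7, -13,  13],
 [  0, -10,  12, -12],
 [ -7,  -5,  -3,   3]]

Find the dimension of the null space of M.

1

Row reduce to echelon form.
R2 ← R2 − (3/11)·R1: [0, 166/11, -196/11, 196/11]
R3 ← R3 + (5/11)·R1: [0, 112/11, -128/11, 128/11]
R5 ← R5 + (7/11)·R1: [0, -6/11, -12/11, 12/11]
R3 ← R3 − (56/83)·R2: [0, 0, 32/83, -32/83]
R4 ← R4 + (55/83)·R2: [0, 0, 16/83, -16/83]
R5 ← R5 + (3/83)·R2: [0, 0, -144/83, 144/83]
R4 ← R4 − (1/2)·R3: [0, 0, 0, 0]
R5 ← R5 + (9/2)·R3: [0, 0, 0, 0]
3 nonzero rows, so rank(M) = 3.
M has 4 columns; by rank–nullity, nullity = 4 − 3 = 1.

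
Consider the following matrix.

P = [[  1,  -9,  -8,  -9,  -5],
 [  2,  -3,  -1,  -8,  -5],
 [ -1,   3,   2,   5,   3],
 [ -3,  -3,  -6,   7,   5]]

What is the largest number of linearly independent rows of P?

2

Row reduce to echelon form.
R2 ← R2 − (2)·R1: [0, 15, 15, 10, 5]
R3 ← R3 + R1: [0, -6, -6, -4, -2]
R4 ← R4 + (3)·R1: [0, -30, -30, -20, -10]
R3 ← R3 + (2/5)·R2: [0, 0, 0, 0, 0]
R4 ← R4 + (2)·R2: [0, 0, 0, 0, 0]
Echelon form has 2 nonzero rows, so rank(P) = 2.
The rank gives the maximum number of linearly independent rows: 2.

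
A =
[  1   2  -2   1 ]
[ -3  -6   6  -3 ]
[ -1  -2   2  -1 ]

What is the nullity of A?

3

Row reduce to echelon form.
R2 ← R2 + (3)·R1: [0, 0, 0, 0]
R3 ← R3 + R1: [0, 0, 0, 0]
1 nonzero row, so rank(A) = 1.
A has 4 columns; by rank–nullity, nullity = 4 − 1 = 3.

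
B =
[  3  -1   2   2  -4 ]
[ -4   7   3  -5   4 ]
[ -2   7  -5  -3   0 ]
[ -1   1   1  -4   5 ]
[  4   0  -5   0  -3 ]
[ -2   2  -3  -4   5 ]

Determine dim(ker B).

Row reduce to echelon form.
R2 ← R2 + (4/3)·R1: [0, 17/3, 17/3, -7/3, -4/3]
R3 ← R3 + (2/3)·R1: [0, 19/3, -11/3, -5/3, -8/3]
R4 ← R4 + (1/3)·R1: [0, 2/3, 5/3, -10/3, 11/3]
R5 ← R5 − (4/3)·R1: [0, 4/3, -23/3, -8/3, 7/3]
R6 ← R6 + (2/3)·R1: [0, 4/3, -5/3, -8/3, 7/3]
R3 ← R3 − (19/17)·R2: [0, 0, -10, 16/17, -20/17]
R4 ← R4 − (2/17)·R2: [0, 0, 1, -52/17, 65/17]
R5 ← R5 − (4/17)·R2: [0, 0, -9, -36/17, 45/17]
R6 ← R6 − (4/17)·R2: [0, 0, -3, -36/17, 45/17]
R4 ← R4 + (1/10)·R3: [0, 0, 0, -252/85, 63/17]
R5 ← R5 − (9/10)·R3: [0, 0, 0, -252/85, 63/17]
R6 ← R6 − (3/10)·R3: [0, 0, 0, -12/5, 3]
R5 ← R5 − R4: [0, 0, 0, 0, 0]
R6 ← R6 − (17/21)·R4: [0, 0, 0, 0, 0]
4 nonzero rows, so rank(B) = 4.
B has 5 columns; by rank–nullity, nullity = 5 − 4 = 1.

1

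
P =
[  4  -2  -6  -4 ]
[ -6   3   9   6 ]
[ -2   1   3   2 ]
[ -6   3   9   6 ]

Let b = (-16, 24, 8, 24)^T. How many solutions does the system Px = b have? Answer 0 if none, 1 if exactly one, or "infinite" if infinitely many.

infinite

Row reduce the augmented matrix [P | b].
R2 ← R2 + (3/2)·R1: [0, 0, 0, 0, 0]
R3 ← R3 + (1/2)·R1: [0, 0, 0, 0, 0]
R4 ← R4 + (3/2)·R1: [0, 0, 0, 0, 0]
The echelon form has 1 nonzero rows, and every pivot lies in the first 4 columns, so rank(P) = rank([P|b]) = 1.
The system is consistent.
rank = 1 < 4 unknowns, so there are infinitely many solutions.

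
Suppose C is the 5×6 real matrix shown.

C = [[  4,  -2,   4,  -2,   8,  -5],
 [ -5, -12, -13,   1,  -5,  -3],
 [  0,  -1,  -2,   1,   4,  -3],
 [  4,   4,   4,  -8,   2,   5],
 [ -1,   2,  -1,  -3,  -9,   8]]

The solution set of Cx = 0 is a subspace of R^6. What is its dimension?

1

Row reduce to echelon form.
R2 ← R2 + (5/4)·R1: [0, -29/2, -8, -3/2, 5, -37/4]
R4 ← R4 − R1: [0, 6, 0, -6, -6, 10]
R5 ← R5 + (1/4)·R1: [0, 3/2, 0, -7/2, -7, 27/4]
R3 ← R3 − (2/29)·R2: [0, 0, -42/29, 32/29, 106/29, -137/58]
R4 ← R4 + (12/29)·R2: [0, 0, -96/29, -192/29, -114/29, 179/29]
R5 ← R5 + (3/29)·R2: [0, 0, -24/29, -106/29, -188/29, 168/29]
R4 ← R4 − (16/7)·R3: [0, 0, 0, -64/7, -86/7, 81/7]
R5 ← R5 − (4/7)·R3: [0, 0, 0, -30/7, -60/7, 50/7]
R5 ← R5 − (15/32)·R4: [0, 0, 0, 0, -45/16, 55/32]
5 nonzero rows, so rank(C) = 5.
C has 6 columns; by rank–nullity, nullity = 6 − 5 = 1.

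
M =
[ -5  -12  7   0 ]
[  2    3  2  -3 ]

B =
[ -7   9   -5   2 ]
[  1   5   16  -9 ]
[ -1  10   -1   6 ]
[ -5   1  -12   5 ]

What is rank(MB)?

First compute MB:
[[ 16, -35, -174, 140],
 [  2,  50,  72, -26]]
Now row reduce the product.
R2 ← R2 − (1/8)·R1: [0, 435/8, 375/4, -87/2]
2 nonzero rows, so rank(MB) = 2.

2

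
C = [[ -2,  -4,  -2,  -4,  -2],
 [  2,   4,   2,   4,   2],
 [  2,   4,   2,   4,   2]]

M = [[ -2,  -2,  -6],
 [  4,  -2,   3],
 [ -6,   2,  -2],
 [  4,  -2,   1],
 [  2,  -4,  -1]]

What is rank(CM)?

1

First compute CM:
[[-20,  24,   2],
 [ 20, -24,  -2],
 [ 20, -24,  -2]]
Now row reduce the product.
R2 ← R2 + R1: [0, 0, 0]
R3 ← R3 + R1: [0, 0, 0]
1 nonzero row, so rank(CM) = 1.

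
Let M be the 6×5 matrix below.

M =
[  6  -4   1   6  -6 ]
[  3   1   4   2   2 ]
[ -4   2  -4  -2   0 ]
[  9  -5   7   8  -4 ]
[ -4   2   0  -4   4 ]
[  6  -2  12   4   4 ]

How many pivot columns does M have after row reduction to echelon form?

4

Row reduce to echelon form.
R2 ← R2 − (1/2)·R1: [0, 3, 7/2, -1, 5]
R3 ← R3 + (2/3)·R1: [0, -2/3, -10/3, 2, -4]
R4 ← R4 − (3/2)·R1: [0, 1, 11/2, -1, 5]
R5 ← R5 + (2/3)·R1: [0, -2/3, 2/3, 0, 0]
R6 ← R6 − R1: [0, 2, 11, -2, 10]
R3 ← R3 + (2/9)·R2: [0, 0, -23/9, 16/9, -26/9]
R4 ← R4 − (1/3)·R2: [0, 0, 13/3, -2/3, 10/3]
R5 ← R5 + (2/9)·R2: [0, 0, 13/9, -2/9, 10/9]
R6 ← R6 − (2/3)·R2: [0, 0, 26/3, -4/3, 20/3]
R4 ← R4 + (39/23)·R3: [0, 0, 0, 54/23, -36/23]
R5 ← R5 + (13/23)·R3: [0, 0, 0, 18/23, -12/23]
R6 ← R6 + (78/23)·R3: [0, 0, 0, 108/23, -72/23]
R5 ← R5 − (1/3)·R4: [0, 0, 0, 0, 0]
R6 ← R6 − (2)·R4: [0, 0, 0, 0, 0]
Echelon form has 4 nonzero rows, so rank(M) = 4.
Each nonzero row contributes one pivot column: 4 pivot columns.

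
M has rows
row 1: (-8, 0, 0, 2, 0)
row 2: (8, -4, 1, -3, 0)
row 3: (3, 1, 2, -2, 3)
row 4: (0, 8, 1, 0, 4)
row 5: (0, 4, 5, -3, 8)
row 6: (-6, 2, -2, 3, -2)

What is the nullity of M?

Row reduce to echelon form.
R2 ← R2 + R1: [0, -4, 1, -1, 0]
R3 ← R3 + (3/8)·R1: [0, 1, 2, -5/4, 3]
R6 ← R6 − (3/4)·R1: [0, 2, -2, 3/2, -2]
R3 ← R3 + (1/4)·R2: [0, 0, 9/4, -3/2, 3]
R4 ← R4 + (2)·R2: [0, 0, 3, -2, 4]
R5 ← R5 + R2: [0, 0, 6, -4, 8]
R6 ← R6 + (1/2)·R2: [0, 0, -3/2, 1, -2]
R4 ← R4 − (4/3)·R3: [0, 0, 0, 0, 0]
R5 ← R5 − (8/3)·R3: [0, 0, 0, 0, 0]
R6 ← R6 + (2/3)·R3: [0, 0, 0, 0, 0]
3 nonzero rows, so rank(M) = 3.
M has 5 columns; by rank–nullity, nullity = 5 − 3 = 2.

2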